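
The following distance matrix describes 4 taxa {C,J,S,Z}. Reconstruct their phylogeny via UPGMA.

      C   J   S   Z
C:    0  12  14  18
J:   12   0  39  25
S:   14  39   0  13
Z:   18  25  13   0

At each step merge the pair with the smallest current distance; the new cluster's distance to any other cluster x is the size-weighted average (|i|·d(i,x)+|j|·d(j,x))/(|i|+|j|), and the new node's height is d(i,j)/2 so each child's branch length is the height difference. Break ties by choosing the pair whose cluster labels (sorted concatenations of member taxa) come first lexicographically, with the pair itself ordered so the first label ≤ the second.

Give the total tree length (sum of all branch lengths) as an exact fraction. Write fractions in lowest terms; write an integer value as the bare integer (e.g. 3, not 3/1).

73/2

step 1: merge (C,J) at d=12; branch lengths C→6, J→6; new cluster CJ
  updated: d(CJ,S)=53/2, d(CJ,Z)=43/2
step 2: merge (S,Z) at d=13; branch lengths S→13/2, Z→13/2; new cluster SZ
  updated: d(CJ,SZ)=24
step 3: merge (CJ,SZ) at d=24; branch lengths CJ→6, SZ→11/2; new cluster CJSZ
final tree: ((C:6,J:6):6,(S:13/2,Z:13/2):11/2)
total length: 73/2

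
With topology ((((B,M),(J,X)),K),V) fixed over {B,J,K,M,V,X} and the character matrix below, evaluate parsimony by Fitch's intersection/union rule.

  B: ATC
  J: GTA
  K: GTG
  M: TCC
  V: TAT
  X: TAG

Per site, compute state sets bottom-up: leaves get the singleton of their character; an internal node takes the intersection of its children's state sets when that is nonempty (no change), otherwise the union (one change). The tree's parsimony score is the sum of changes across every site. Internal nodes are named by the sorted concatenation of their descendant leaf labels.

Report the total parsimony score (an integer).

[col 0] BM: children B:{A}, M:{T} ∪→ {A,T}; cost 1
[col 0] JX: children J:{G}, X:{T} ∪→ {G,T}; cost 1
[col 0] BJMX: children BM:{A,T}, JX:{G,T} ∩→ {T}; cost 0
[col 0] BJKMX: children BJMX:{T}, K:{G} ∪→ {G,T}; cost 1
[col 0] BJKMVX: children BJKMX:{G,T}, V:{T} ∩→ {T}; cost 0
[col 1] BM: children B:{T}, M:{C} ∪→ {C,T}; cost 1
[col 1] JX: children J:{T}, X:{A} ∪→ {A,T}; cost 1
[col 1] BJMX: children BM:{C,T}, JX:{A,T} ∩→ {T}; cost 0
[col 1] BJKMX: children BJMX:{T}, K:{T} ∩→ {T}; cost 0
[col 1] BJKMVX: children BJKMX:{T}, V:{A} ∪→ {A,T}; cost 1
[col 2] BM: children B:{C}, M:{C} ∩→ {C}; cost 0
[col 2] JX: children J:{A}, X:{G} ∪→ {A,G}; cost 1
[col 2] BJMX: children BM:{C}, JX:{A,G} ∪→ {A,C,G}; cost 1
[col 2] BJKMX: children BJMX:{A,C,G}, K:{G} ∩→ {G}; cost 0
[col 2] BJKMVX: children BJKMX:{G}, V:{T} ∪→ {G,T}; cost 1
per-site changes: [3, 3, 3]; total = 9

9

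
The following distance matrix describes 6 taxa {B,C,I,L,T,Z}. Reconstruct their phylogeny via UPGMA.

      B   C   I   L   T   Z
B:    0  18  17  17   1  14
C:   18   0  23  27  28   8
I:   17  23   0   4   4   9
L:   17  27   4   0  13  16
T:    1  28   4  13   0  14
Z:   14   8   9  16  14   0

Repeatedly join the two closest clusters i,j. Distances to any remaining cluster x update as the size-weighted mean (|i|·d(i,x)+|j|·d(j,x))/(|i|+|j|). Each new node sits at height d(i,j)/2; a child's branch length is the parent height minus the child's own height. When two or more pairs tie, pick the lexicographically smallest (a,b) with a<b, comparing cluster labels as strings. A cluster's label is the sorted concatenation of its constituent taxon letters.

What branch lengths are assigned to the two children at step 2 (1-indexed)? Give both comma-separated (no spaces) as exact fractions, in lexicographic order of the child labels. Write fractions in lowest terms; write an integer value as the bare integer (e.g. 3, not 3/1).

1. join B+T (d=1) ⇒ BT; edges |B|=1/2, |T|=1/2
  updated: d(BT,C)=23, d(BT,I)=21/2, d(BT,L)=15, d(BT,Z)=14
2. join I+L (d=4) ⇒ IL; edges |I|=2, |L|=2
  updated: d(BT,IL)=51/4, d(C,IL)=25, d(IL,Z)=25/2
3. join C+Z (d=8) ⇒ CZ; edges |C|=4, |Z|=4
  updated: d(BT,CZ)=37/2, d(CZ,IL)=75/4
4. join BT+IL (d=51/4) ⇒ BILT; edges |BT|=47/8, |IL|=35/8
  updated: d(BILT,CZ)=149/8
5. join BILT+CZ (d=149/8) ⇒ BCILTZ; edges |BILT|=47/16, |CZ|=85/16
final tree: (((B:1/2,T:1/2):47/8,(I:2,L:2):35/8):47/16,(C:4,Z:4):85/16)
total length: 63/2

2,2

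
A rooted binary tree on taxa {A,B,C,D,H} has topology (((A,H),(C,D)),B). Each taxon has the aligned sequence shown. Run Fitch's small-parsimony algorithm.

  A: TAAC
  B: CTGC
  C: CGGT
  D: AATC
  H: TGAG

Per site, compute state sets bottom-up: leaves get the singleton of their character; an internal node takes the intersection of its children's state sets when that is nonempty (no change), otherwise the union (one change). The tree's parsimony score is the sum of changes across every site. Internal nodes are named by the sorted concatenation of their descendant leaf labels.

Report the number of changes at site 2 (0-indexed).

[col 0] AH: children A:{T}, H:{T} ∩→ {T}; cost 0
[col 0] CD: children C:{C}, D:{A} ∪→ {A,C}; cost 1
[col 0] ACDH: children AH:{T}, CD:{A,C} ∪→ {A,C,T}; cost 1
[col 0] ABCDH: children ACDH:{A,C,T}, B:{C} ∩→ {C}; cost 0
[col 1] AH: children A:{A}, H:{G} ∪→ {A,G}; cost 1
[col 1] CD: children C:{G}, D:{A} ∪→ {A,G}; cost 1
[col 1] ACDH: children AH:{A,G}, CD:{A,G} ∩→ {A,G}; cost 0
[col 1] ABCDH: children ACDH:{A,G}, B:{T} ∪→ {A,G,T}; cost 1
[col 2] AH: children A:{A}, H:{A} ∩→ {A}; cost 0
[col 2] CD: children C:{G}, D:{T} ∪→ {G,T}; cost 1
[col 2] ACDH: children AH:{A}, CD:{G,T} ∪→ {A,G,T}; cost 1
[col 2] ABCDH: children ACDH:{A,G,T}, B:{G} ∩→ {G}; cost 0
[col 3] AH: children A:{C}, H:{G} ∪→ {C,G}; cost 1
[col 3] CD: children C:{T}, D:{C} ∪→ {C,T}; cost 1
[col 3] ACDH: children AH:{C,G}, CD:{C,T} ∩→ {C}; cost 0
[col 3] ABCDH: children ACDH:{C}, B:{C} ∩→ {C}; cost 0
per-site changes: [2, 3, 2, 2]; total = 9

2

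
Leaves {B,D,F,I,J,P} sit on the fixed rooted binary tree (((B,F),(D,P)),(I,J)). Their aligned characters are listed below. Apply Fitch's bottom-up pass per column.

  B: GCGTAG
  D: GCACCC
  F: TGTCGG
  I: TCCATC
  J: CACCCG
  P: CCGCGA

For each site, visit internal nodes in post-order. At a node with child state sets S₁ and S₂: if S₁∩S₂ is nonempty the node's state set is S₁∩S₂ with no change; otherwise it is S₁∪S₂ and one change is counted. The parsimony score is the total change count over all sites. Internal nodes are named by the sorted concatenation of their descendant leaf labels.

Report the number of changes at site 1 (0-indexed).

2

site 0, node BF: B={G} ∪ F={T} → {G,T} (+1)
site 0, node DP: D={G} ∪ P={C} → {C,G} (+1)
site 0, node BDFP: BF={G,T} ∩ DP={C,G} → {G} (+0)
site 0, node IJ: I={T} ∪ J={C} → {C,T} (+1)
site 0, node BDFIJP: BDFP={G} ∪ IJ={C,T} → {C,G,T} (+1)
site 1, node BF: B={C} ∪ F={G} → {C,G} (+1)
site 1, node DP: D={C} ∩ P={C} → {C} (+0)
site 1, node BDFP: BF={C,G} ∩ DP={C} → {C} (+0)
site 1, node IJ: I={C} ∪ J={A} → {A,C} (+1)
site 1, node BDFIJP: BDFP={C} ∩ IJ={A,C} → {C} (+0)
site 2, node BF: B={G} ∪ F={T} → {G,T} (+1)
site 2, node DP: D={A} ∪ P={G} → {A,G} (+1)
site 2, node BDFP: BF={G,T} ∩ DP={A,G} → {G} (+0)
site 2, node IJ: I={C} ∩ J={C} → {C} (+0)
site 2, node BDFIJP: BDFP={G} ∪ IJ={C} → {C,G} (+1)
site 3, node BF: B={T} ∪ F={C} → {C,T} (+1)
site 3, node DP: D={C} ∩ P={C} → {C} (+0)
site 3, node BDFP: BF={C,T} ∩ DP={C} → {C} (+0)
site 3, node IJ: I={A} ∪ J={C} → {A,C} (+1)
site 3, node BDFIJP: BDFP={C} ∩ IJ={A,C} → {C} (+0)
site 4, node BF: B={A} ∪ F={G} → {A,G} (+1)
site 4, node DP: D={C} ∪ P={G} → {C,G} (+1)
site 4, node BDFP: BF={A,G} ∩ DP={C,G} → {G} (+0)
site 4, node IJ: I={T} ∪ J={C} → {C,T} (+1)
site 4, node BDFIJP: BDFP={G} ∪ IJ={C,T} → {C,G,T} (+1)
site 5, node BF: B={G} ∩ F={G} → {G} (+0)
site 5, node DP: D={C} ∪ P={A} → {A,C} (+1)
site 5, node BDFP: BF={G} ∪ DP={A,C} → {A,C,G} (+1)
site 5, node IJ: I={C} ∪ J={G} → {C,G} (+1)
site 5, node BDFIJP: BDFP={A,C,G} ∩ IJ={C,G} → {C,G} (+0)
per-site changes: [4, 2, 3, 2, 4, 3]; total = 18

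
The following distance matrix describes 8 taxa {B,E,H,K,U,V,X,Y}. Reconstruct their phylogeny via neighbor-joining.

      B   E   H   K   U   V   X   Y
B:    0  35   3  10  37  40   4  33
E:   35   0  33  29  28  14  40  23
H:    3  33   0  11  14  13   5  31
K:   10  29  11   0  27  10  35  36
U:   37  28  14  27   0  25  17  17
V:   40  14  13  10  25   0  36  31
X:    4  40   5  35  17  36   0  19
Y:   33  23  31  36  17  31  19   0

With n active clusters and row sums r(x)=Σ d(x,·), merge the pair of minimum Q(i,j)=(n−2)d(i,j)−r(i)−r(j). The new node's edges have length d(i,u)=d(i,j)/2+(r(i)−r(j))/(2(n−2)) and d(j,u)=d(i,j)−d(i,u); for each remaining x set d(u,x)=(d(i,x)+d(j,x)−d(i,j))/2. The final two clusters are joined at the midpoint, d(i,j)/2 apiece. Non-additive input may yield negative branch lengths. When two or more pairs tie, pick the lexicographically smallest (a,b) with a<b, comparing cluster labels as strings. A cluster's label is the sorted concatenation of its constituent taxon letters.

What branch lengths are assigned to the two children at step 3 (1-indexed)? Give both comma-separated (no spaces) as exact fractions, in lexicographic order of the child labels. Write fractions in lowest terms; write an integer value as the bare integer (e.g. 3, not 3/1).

iteration 1: select B,X (d=4, Q=-294); attach at lengths (5/2, 3/2); label the merged cluster BX
  updated: d(BX,E)=71/2, d(BX,H)=2, d(BX,K)=41/2, d(BX,U)=25, d(BX,V)=36, d(BX,Y)=24
iteration 2: select BX,H (d=2, Q=-237); attach at lengths (49/10, -29/10); label the merged cluster BHX
  updated: d(BHX,E)=133/4, d(BHX,K)=59/4, d(BHX,U)=37/2, d(BHX,V)=47/2, d(BHX,Y)=53/2
iteration 3: select U,Y (d=17, Q=-181); attach at lengths (25/4, 43/4); label the merged cluster UY
  updated: d(BHX,UY)=14, d(E,UY)=17, d(K,UY)=23, d(UY,V)=39/2
iteration 4: select E,V (d=14, Q=-473/4); attach at lengths (91/8, 21/8); label the merged cluster EV
  updated: d(BHX,EV)=171/8, d(EV,K)=25/2, d(EV,UY)=45/4
iteration 5: select BHX,K (d=59/4, Q=-567/8); attach at lengths (235/32, 237/32); label the merged cluster BHKX
  updated: d(BHKX,EV)=153/16, d(BHKX,UY)=89/8
iteration 6: select BHKX,EV (d=153/16, Q=-511/16); attach at lengths (151/32, 155/32); label the merged cluster BEHKVX
  updated: d(BEHKVX,UY)=205/32
iteration 7: select BEHKVX,UY (d=205/32); attach at lengths (205/64, 205/64); label the merged cluster BEHKUVXY
final tree: (((((B:5/2,X:3/2):49/10,H:-29/10):235/32,K:237/32):151/32,(E:91/8,V:21/8):155/32):205/64,(U:25/4,Y:43/4):205/64)
total length: 2167/32

25/4,43/4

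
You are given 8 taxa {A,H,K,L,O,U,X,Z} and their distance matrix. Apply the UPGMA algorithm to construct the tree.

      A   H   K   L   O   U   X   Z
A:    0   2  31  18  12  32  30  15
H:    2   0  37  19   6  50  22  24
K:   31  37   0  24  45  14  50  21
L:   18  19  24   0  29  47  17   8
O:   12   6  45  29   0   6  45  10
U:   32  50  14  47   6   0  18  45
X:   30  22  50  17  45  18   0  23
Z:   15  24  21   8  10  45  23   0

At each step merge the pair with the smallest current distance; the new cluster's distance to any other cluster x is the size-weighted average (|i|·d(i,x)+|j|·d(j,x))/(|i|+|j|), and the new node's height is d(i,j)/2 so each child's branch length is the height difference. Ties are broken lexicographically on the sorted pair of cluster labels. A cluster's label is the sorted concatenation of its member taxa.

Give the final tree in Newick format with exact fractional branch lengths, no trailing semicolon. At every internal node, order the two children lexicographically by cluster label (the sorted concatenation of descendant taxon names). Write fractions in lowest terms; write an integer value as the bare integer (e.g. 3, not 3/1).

(((((A:1,H:1):17/2,(L:4,Z:4):11/2):2,X:23/2):16/5,(O:3,U:3):117/10):81/70,K:111/7)

1. join A+H (d=2) ⇒ AH; edges |A|=1, |H|=1
  updated: d(AH,K)=34, d(AH,L)=37/2, d(AH,O)=9, d(AH,U)=41, d(AH,X)=26, d(AH,Z)=39/2
2. join O+U (d=6) ⇒ OU; edges |O|=3, |U|=3
  updated: d(AH,OU)=25, d(K,OU)=59/2, d(L,OU)=38, d(OU,X)=63/2, d(OU,Z)=55/2
3. join L+Z (d=8) ⇒ LZ; edges |L|=4, |Z|=4
  updated: d(AH,LZ)=19, d(K,LZ)=45/2, d(LZ,OU)=131/4, d(LZ,X)=20
4. join AH+LZ (d=19) ⇒ AHLZ; edges |AH|=17/2, |LZ|=11/2
  updated: d(AHLZ,K)=113/4, d(AHLZ,OU)=231/8, d(AHLZ,X)=23
5. join AHLZ+X (d=23) ⇒ AHLXZ; edges |AHLZ|=2, |X|=23/2
  updated: d(AHLXZ,K)=163/5, d(AHLXZ,OU)=147/5
6. join AHLXZ+OU (d=147/5) ⇒ AHLOUXZ; edges |AHLXZ|=16/5, |OU|=117/10
  updated: d(AHLOUXZ,K)=222/7
7. join AHLOUXZ+K (d=222/7) ⇒ AHKLOUXZ; edges |AHLOUXZ|=81/70, |K|=111/7
final tree: (((((A:1,H:1):17/2,(L:4,Z:4):11/2):2,X:23/2):16/5,(O:3,U:3):117/10):81/70,K:111/7)
total length: 5279/70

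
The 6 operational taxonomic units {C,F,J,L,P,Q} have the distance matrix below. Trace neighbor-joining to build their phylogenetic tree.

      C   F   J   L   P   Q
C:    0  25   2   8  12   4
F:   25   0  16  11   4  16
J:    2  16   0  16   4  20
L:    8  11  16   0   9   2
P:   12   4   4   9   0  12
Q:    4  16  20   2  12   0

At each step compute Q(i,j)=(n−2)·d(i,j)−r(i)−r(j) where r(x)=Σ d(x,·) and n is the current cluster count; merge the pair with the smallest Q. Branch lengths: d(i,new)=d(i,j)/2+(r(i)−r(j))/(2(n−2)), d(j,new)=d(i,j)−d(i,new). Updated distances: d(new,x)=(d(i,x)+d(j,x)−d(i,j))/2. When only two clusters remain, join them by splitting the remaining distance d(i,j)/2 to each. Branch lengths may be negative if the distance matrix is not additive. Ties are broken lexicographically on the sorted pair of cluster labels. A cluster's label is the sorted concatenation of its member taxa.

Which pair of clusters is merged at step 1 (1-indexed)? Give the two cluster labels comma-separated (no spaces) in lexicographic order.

1. join C+J (d=2, Q=-101) ⇒ CJ; edges |C|=1/8, |J|=15/8
  updated: d(CJ,F)=39/2, d(CJ,L)=11, d(CJ,P)=7, d(CJ,Q)=11
2. join F+P (d=4, Q=-141/2) ⇒ FP; edges |F|=61/12, |P|=-13/12
  updated: d(CJ,FP)=45/4, d(FP,L)=8, d(FP,Q)=12
3. join CJ+FP (d=45/4, Q=-42) ⇒ CFJP; edges |CJ|=49/8, |FP|=41/8
  updated: d(CFJP,L)=31/8, d(CFJP,Q)=47/8
4. join CFJP+L (d=31/8, Q=-47/4) ⇒ CFJLP; edges |CFJP|=31/8, |L|=0
  updated: d(CFJLP,Q)=2
5. join CFJLP+Q (d=2) ⇒ CFJLPQ; edges |CFJLP|=1, |Q|=1
final tree: ((((C:1/8,J:15/8):49/8,(F:61/12,P:-13/12):41/8):31/8,L:0):1,Q:1)
total length: 185/8

C,J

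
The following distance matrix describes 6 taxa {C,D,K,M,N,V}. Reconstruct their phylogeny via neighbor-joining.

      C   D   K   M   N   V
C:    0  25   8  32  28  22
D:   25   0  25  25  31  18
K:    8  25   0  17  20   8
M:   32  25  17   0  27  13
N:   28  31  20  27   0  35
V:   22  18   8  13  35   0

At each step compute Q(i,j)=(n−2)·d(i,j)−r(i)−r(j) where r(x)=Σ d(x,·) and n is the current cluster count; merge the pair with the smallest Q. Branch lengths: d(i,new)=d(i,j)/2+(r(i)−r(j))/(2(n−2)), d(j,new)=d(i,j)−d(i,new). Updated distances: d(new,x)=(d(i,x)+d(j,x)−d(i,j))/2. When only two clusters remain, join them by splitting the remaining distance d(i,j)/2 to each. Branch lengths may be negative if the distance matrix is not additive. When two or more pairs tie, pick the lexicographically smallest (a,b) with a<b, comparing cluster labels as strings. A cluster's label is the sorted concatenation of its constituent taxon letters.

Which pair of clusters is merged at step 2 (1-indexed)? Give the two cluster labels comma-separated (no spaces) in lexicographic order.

step 1: merge (C,K) at d=8, Q=-161; branch lengths C→69/8, K→-5/8; new cluster CK
  updated: d(CK,D)=21, d(CK,M)=41/2, d(CK,N)=20, d(CK,V)=11
step 2: merge (CK,N) at d=20, Q=-251/2; branch lengths CK→13/4, N→67/4; new cluster CKN
  updated: d(CKN,D)=16, d(CKN,M)=55/4, d(CKN,V)=13
step 3: merge (CKN,D) at d=16, Q=-279/4; branch lengths CKN→63/16, D→193/16; new cluster CDKN
  updated: d(CDKN,M)=91/8, d(CDKN,V)=15/2
step 4: merge (CDKN,M) at d=91/8, Q=-255/8; branch lengths CDKN→47/16, M→135/16; new cluster CDKMN
  updated: d(CDKMN,V)=73/16
step 5: merge (CDKMN,V) at d=73/16; branch lengths CDKMN→73/32, V→73/32; new cluster CDKMNV
final tree: (((((C:69/8,K:-5/8):13/4,N:67/4):63/16,D:193/16):47/16,M:135/16):73/32,V:73/32)
total length: 959/16

CK,N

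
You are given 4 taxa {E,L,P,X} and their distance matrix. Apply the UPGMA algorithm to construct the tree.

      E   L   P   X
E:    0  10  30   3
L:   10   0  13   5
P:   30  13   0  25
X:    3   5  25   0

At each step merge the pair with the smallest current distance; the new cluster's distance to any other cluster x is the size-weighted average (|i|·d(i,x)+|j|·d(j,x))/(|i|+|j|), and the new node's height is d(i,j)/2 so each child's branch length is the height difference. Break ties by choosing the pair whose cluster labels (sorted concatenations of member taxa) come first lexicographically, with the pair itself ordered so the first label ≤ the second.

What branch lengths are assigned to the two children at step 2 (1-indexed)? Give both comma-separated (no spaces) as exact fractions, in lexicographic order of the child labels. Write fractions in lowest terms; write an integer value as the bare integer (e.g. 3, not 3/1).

9/4,15/4

iteration 1: select E,X (d=3); attach at lengths (3/2, 3/2); label the merged cluster EX
  updated: d(EX,L)=15/2, d(EX,P)=55/2
iteration 2: select EX,L (d=15/2); attach at lengths (9/4, 15/4); label the merged cluster ELX
  updated: d(ELX,P)=68/3
iteration 3: select ELX,P (d=68/3); attach at lengths (91/12, 34/3); label the merged cluster ELPX
final tree: (((E:3/2,X:3/2):9/4,L:15/4):91/12,P:34/3)
total length: 335/12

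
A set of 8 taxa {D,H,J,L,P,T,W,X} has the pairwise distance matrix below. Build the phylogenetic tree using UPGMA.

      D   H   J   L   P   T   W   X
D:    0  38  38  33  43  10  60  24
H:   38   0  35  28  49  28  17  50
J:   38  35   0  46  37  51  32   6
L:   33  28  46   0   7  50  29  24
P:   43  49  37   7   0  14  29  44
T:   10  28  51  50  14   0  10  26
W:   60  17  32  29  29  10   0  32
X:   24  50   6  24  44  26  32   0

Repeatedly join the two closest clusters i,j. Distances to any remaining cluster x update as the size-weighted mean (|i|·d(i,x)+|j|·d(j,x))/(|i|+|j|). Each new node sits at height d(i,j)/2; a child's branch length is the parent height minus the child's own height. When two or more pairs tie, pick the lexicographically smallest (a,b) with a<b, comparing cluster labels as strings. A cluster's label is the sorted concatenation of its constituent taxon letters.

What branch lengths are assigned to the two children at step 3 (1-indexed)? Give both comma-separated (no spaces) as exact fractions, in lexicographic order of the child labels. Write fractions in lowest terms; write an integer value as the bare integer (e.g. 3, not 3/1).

5,5

iteration 1: select J,X (d=6); attach at lengths (3, 3); label the merged cluster JX
  updated: d(D,JX)=31, d(H,JX)=85/2, d(JX,L)=35, d(JX,P)=81/2, d(JX,T)=77/2, d(JX,W)=32
iteration 2: select L,P (d=7); attach at lengths (7/2, 7/2); label the merged cluster LP
  updated: d(D,LP)=38, d(H,LP)=77/2, d(JX,LP)=151/4, d(LP,T)=32, d(LP,W)=29
iteration 3: select D,T (d=10); attach at lengths (5, 5); label the merged cluster DT
  updated: d(DT,H)=33, d(DT,JX)=139/4, d(DT,LP)=35, d(DT,W)=35
iteration 4: select H,W (d=17); attach at lengths (17/2, 17/2); label the merged cluster HW
  updated: d(DT,HW)=34, d(HW,JX)=149/4, d(HW,LP)=135/4
iteration 5: select HW,LP (d=135/4); attach at lengths (67/8, 107/8); label the merged cluster HLPW
  updated: d(DT,HLPW)=69/2, d(HLPW,JX)=75/2
iteration 6: select DT,HLPW (d=69/2); attach at lengths (49/4, 3/8); label the merged cluster DHLPTW
  updated: d(DHLPTW,JX)=439/12
iteration 7: select DHLPTW,JX (d=439/12); attach at lengths (25/24, 367/24); label the merged cluster DHJLPTWX
final tree: (((D:5,T:5):49/4,((H:17/2,W:17/2):67/8,(L:7/2,P:7/2):107/8):3/8):25/24,(J:3,X:3):367/24)
total length: 2177/24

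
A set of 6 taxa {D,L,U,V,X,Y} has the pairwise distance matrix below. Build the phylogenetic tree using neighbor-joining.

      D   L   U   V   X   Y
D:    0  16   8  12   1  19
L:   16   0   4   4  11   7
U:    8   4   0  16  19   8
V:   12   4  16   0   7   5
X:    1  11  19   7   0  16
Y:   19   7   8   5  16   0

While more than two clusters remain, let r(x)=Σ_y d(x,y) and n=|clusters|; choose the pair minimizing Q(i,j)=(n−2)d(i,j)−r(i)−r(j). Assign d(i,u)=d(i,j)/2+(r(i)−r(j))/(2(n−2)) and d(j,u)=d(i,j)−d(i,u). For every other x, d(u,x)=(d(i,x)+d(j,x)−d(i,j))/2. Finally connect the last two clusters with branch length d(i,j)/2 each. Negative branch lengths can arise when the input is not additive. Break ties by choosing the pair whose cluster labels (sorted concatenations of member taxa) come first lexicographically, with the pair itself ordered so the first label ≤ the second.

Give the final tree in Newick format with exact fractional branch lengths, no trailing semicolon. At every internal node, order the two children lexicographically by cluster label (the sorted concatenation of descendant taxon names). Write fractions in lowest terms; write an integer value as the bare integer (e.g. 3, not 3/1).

(((((D:3/4,X:1/4):15/2,V:3/2):3,Y:7/2):2,L:1/4):15/8,U:15/8)

1. join D+X (d=1, Q=-106) ⇒ DX; edges |D|=3/4, |X|=1/4
  updated: d(DX,L)=13, d(DX,U)=13, d(DX,V)=9, d(DX,Y)=17
2. join DX+V (d=9, Q=-59) ⇒ DVX; edges |DX|=15/2, |V|=3/2
  updated: d(DVX,L)=4, d(DVX,U)=10, d(DVX,Y)=13/2
3. join DVX+Y (d=13/2, Q=-29) ⇒ DVXY; edges |DVX|=3, |Y|=7/2
  updated: d(DVXY,L)=9/4, d(DVXY,U)=23/4
4. join DVXY+L (d=9/4, Q=-12) ⇒ DLVXY; edges |DVXY|=2, |L|=1/4
  updated: d(DLVXY,U)=15/4
5. join DLVXY+U (d=15/4) ⇒ DLUVXY; edges |DLVXY|=15/8, |U|=15/8
final tree: (((((D:3/4,X:1/4):15/2,V:3/2):3,Y:7/2):2,L:1/4):15/8,U:15/8)
total length: 45/2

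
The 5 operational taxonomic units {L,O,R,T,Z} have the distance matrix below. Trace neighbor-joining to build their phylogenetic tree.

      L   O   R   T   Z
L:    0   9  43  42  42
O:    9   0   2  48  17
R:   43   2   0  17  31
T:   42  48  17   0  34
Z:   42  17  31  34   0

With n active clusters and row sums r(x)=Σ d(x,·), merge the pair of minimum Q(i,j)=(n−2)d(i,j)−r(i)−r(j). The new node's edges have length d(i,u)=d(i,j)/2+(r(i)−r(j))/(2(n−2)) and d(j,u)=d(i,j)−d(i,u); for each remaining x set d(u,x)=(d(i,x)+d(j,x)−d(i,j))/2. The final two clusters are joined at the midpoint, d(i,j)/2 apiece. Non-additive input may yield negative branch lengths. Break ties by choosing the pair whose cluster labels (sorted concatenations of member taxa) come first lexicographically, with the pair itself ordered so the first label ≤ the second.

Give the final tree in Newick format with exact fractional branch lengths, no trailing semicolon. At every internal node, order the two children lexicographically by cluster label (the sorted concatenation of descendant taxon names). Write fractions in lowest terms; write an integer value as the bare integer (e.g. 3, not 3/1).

((((L:29/2,O:-11/2):87/8,Z:113/8):79/8,R:17/8):119/16,T:119/16)

step 1: merge (L,O) at d=9, Q=-185; branch lengths L→29/2, O→-11/2; new cluster LO
  updated: d(LO,R)=18, d(LO,T)=81/2, d(LO,Z)=25
step 2: merge (LO,Z) at d=25, Q=-247/2; branch lengths LO→87/8, Z→113/8; new cluster LOZ
  updated: d(LOZ,R)=12, d(LOZ,T)=99/4
step 3: merge (LOZ,R) at d=12, Q=-215/4; branch lengths LOZ→79/8, R→17/8; new cluster LORZ
  updated: d(LORZ,T)=119/8
step 4: merge (LORZ,T) at d=119/8; branch lengths LORZ→119/16, T→119/16; new cluster LORTZ
final tree: ((((L:29/2,O:-11/2):87/8,Z:113/8):79/8,R:17/8):119/16,T:119/16)
total length: 487/8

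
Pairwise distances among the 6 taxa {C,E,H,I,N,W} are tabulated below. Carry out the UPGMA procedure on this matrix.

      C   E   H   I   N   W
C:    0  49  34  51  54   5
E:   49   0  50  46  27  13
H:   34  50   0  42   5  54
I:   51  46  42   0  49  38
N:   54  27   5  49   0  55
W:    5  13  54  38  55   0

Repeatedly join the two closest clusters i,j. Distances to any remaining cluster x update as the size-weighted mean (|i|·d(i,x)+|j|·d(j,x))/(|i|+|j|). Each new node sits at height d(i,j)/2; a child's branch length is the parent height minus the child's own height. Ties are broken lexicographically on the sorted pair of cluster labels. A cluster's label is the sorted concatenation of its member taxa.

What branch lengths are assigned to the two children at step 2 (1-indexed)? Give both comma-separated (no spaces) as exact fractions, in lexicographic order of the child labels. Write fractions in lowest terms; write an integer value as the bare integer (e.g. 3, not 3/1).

5/2,5/2

step 1: merge (C,W) at d=5; branch lengths C→5/2, W→5/2; new cluster CW
  updated: d(CW,E)=31, d(CW,H)=44, d(CW,I)=89/2, d(CW,N)=109/2
step 2: merge (H,N) at d=5; branch lengths H→5/2, N→5/2; new cluster HN
  updated: d(CW,HN)=197/4, d(E,HN)=77/2, d(HN,I)=91/2
step 3: merge (CW,E) at d=31; branch lengths CW→13, E→31/2; new cluster CEW
  updated: d(CEW,HN)=137/3, d(CEW,I)=45
step 4: merge (CEW,I) at d=45; branch lengths CEW→7, I→45/2; new cluster CEIW
  updated: d(CEIW,HN)=365/8
step 5: merge (CEIW,HN) at d=365/8; branch lengths CEIW→5/16, HN→325/16; new cluster CEHINW
final tree: ((((C:5/2,W:5/2):13,E:31/2):7,I:45/2):5/16,(H:5/2,N:5/2):325/16)
total length: 709/8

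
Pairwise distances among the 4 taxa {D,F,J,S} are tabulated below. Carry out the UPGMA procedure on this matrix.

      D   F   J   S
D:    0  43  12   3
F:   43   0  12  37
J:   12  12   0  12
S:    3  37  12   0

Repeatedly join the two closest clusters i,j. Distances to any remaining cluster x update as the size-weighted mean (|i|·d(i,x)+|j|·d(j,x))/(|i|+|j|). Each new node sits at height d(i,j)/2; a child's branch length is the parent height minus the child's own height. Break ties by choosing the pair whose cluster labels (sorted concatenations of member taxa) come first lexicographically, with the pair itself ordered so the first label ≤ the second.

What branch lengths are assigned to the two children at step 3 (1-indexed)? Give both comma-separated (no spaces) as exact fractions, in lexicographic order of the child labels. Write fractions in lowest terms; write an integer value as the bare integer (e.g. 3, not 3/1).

28/3,46/3

step 1: merge (D,S) at d=3; branch lengths D→3/2, S→3/2; new cluster DS
  updated: d(DS,F)=40, d(DS,J)=12
step 2: merge (DS,J) at d=12; branch lengths DS→9/2, J→6; new cluster DJS
  updated: d(DJS,F)=92/3
step 3: merge (DJS,F) at d=92/3; branch lengths DJS→28/3, F→46/3; new cluster DFJS
final tree: (((D:3/2,S:3/2):9/2,J:6):28/3,F:46/3)
total length: 229/6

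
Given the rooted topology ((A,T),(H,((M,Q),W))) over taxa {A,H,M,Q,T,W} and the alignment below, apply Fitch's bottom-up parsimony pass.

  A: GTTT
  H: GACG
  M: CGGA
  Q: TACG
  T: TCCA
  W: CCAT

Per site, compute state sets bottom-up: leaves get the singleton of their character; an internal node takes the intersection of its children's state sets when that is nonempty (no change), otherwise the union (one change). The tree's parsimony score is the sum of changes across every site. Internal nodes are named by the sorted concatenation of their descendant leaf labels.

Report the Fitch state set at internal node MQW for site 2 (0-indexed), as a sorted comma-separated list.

A,C,G

[col 0] AT: children A:{G}, T:{T} ∪→ {G,T}; cost 1
[col 0] MQ: children M:{C}, Q:{T} ∪→ {C,T}; cost 1
[col 0] MQW: children MQ:{C,T}, W:{C} ∩→ {C}; cost 0
[col 0] HMQW: children H:{G}, MQW:{C} ∪→ {C,G}; cost 1
[col 0] AHMQTW: children AT:{G,T}, HMQW:{C,G} ∩→ {G}; cost 0
[col 1] AT: children A:{T}, T:{C} ∪→ {C,T}; cost 1
[col 1] MQ: children M:{G}, Q:{A} ∪→ {A,G}; cost 1
[col 1] MQW: children MQ:{A,G}, W:{C} ∪→ {A,C,G}; cost 1
[col 1] HMQW: children H:{A}, MQW:{A,C,G} ∩→ {A}; cost 0
[col 1] AHMQTW: children AT:{C,T}, HMQW:{A} ∪→ {A,C,T}; cost 1
[col 2] AT: children A:{T}, T:{C} ∪→ {C,T}; cost 1
[col 2] MQ: children M:{G}, Q:{C} ∪→ {C,G}; cost 1
[col 2] MQW: children MQ:{C,G}, W:{A} ∪→ {A,C,G}; cost 1
[col 2] HMQW: children H:{C}, MQW:{A,C,G} ∩→ {C}; cost 0
[col 2] AHMQTW: children AT:{C,T}, HMQW:{C} ∩→ {C}; cost 0
[col 3] AT: children A:{T}, T:{A} ∪→ {A,T}; cost 1
[col 3] MQ: children M:{A}, Q:{G} ∪→ {A,G}; cost 1
[col 3] MQW: children MQ:{A,G}, W:{T} ∪→ {A,G,T}; cost 1
[col 3] HMQW: children H:{G}, MQW:{A,G,T} ∩→ {G}; cost 0
[col 3] AHMQTW: children AT:{A,T}, HMQW:{G} ∪→ {A,G,T}; cost 1
per-site changes: [3, 4, 3, 4]; total = 14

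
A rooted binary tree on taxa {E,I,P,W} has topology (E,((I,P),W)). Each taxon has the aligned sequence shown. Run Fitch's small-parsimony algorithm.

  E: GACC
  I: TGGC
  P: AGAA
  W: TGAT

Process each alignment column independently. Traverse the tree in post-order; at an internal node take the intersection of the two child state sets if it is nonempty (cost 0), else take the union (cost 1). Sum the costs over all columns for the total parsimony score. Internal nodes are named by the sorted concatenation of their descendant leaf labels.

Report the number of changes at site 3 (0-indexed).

2

IP@0: {T} ∪ {A} = {A,T} (union, +1)
IPW@0: {A,T} ∩ {T} = {T} (intersection, +0)
EIPW@0: {G} ∪ {T} = {G,T} (union, +1)
IP@1: {G} ∩ {G} = {G} (intersection, +0)
IPW@1: {G} ∩ {G} = {G} (intersection, +0)
EIPW@1: {A} ∪ {G} = {A,G} (union, +1)
IP@2: {G} ∪ {A} = {A,G} (union, +1)
IPW@2: {A,G} ∩ {A} = {A} (intersection, +0)
EIPW@2: {C} ∪ {A} = {A,C} (union, +1)
IP@3: {C} ∪ {A} = {A,C} (union, +1)
IPW@3: {A,C} ∪ {T} = {A,C,T} (union, +1)
EIPW@3: {C} ∩ {A,C,T} = {C} (intersection, +0)
per-site changes: [2, 1, 2, 2]; total = 7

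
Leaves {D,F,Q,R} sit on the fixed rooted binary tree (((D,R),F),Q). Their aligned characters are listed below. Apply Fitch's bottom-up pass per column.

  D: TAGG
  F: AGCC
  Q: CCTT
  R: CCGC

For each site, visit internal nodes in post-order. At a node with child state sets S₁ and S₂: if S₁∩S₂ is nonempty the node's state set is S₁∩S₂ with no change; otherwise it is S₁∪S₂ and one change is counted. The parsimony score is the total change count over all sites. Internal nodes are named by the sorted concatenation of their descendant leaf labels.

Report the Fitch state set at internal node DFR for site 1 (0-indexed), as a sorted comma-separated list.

A,C,G

site 0, node DR: D={T} ∪ R={C} → {C,T} (+1)
site 0, node DFR: DR={C,T} ∪ F={A} → {A,C,T} (+1)
site 0, node DFQR: DFR={A,C,T} ∩ Q={C} → {C} (+0)
site 1, node DR: D={A} ∪ R={C} → {A,C} (+1)
site 1, node DFR: DR={A,C} ∪ F={G} → {A,C,G} (+1)
site 1, node DFQR: DFR={A,C,G} ∩ Q={C} → {C} (+0)
site 2, node DR: D={G} ∩ R={G} → {G} (+0)
site 2, node DFR: DR={G} ∪ F={C} → {C,G} (+1)
site 2, node DFQR: DFR={C,G} ∪ Q={T} → {C,G,T} (+1)
site 3, node DR: D={G} ∪ R={C} → {C,G} (+1)
site 3, node DFR: DR={C,G} ∩ F={C} → {C} (+0)
site 3, node DFQR: DFR={C} ∪ Q={T} → {C,T} (+1)
per-site changes: [2, 2, 2, 2]; total = 8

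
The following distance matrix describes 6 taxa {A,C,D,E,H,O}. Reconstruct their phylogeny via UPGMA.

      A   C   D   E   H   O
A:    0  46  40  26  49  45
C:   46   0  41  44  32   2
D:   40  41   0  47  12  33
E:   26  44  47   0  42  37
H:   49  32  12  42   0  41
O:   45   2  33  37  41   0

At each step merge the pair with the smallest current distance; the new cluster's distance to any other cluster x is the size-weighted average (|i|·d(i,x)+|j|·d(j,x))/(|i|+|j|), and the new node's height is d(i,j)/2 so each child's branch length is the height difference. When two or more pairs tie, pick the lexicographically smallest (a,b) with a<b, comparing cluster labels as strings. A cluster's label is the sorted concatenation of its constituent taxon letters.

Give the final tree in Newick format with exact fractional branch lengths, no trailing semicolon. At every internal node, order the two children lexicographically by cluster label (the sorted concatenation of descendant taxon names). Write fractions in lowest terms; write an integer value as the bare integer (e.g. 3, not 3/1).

1. join C+O (d=2) ⇒ CO; edges |C|=1, |O|=1
  updated: d(A,CO)=91/2, d(CO,D)=37, d(CO,E)=81/2, d(CO,H)=73/2
2. join D+H (d=12) ⇒ DH; edges |D|=6, |H|=6
  updated: d(A,DH)=89/2, d(CO,DH)=147/4, d(DH,E)=89/2
3. join A+E (d=26) ⇒ AE; edges |A|=13, |E|=13
  updated: d(AE,CO)=43, d(AE,DH)=89/2
4. join CO+DH (d=147/4) ⇒ CDHO; edges |CO|=139/8, |DH|=99/8
  updated: d(AE,CDHO)=175/4
5. join AE+CDHO (d=175/4) ⇒ ACDEHO; edges |AE|=71/8, |CDHO|=7/2
final tree: ((A:13,E:13):71/8,((C:1,O:1):139/8,(D:6,H:6):99/8):7/2)
total length: 657/8

((A:13,E:13):71/8,((C:1,O:1):139/8,(D:6,H:6):99/8):7/2)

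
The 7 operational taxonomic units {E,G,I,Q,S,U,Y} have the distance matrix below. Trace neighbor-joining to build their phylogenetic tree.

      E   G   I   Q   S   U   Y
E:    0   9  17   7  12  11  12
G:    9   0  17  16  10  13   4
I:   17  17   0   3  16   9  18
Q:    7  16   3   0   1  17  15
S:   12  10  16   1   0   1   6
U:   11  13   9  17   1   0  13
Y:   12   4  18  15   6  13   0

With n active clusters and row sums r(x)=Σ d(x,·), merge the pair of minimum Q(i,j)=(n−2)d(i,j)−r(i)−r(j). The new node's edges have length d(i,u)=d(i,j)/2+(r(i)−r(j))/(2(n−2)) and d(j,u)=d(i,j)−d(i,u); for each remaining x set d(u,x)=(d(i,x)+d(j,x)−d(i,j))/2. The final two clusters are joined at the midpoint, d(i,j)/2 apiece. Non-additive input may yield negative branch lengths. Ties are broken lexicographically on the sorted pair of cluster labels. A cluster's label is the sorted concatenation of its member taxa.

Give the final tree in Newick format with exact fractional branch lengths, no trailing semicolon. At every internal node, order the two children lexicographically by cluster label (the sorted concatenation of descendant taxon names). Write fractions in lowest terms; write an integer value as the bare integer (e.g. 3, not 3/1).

(((E:35/8,(G:17/8,Y:15/8):33/8):2,(I:18/5,Q:-3/5):11/2):13/8,(S:-11/12,U:23/12):13/8)

1. join I+Q (d=3, Q=-124) ⇒ IQ; edges |I|=18/5, |Q|=-3/5
  updated: d(E,IQ)=21/2, d(G,IQ)=15, d(IQ,S)=7, d(IQ,U)=23/2, d(IQ,Y)=15
2. join G+Y (d=4, Q=-85) ⇒ GY; edges |G|=17/8, |Y|=15/8
  updated: d(E,GY)=17/2, d(GY,IQ)=13, d(GY,S)=6, d(GY,U)=11
3. join S+U (d=1, Q=-115/2) ⇒ SU; edges |S|=-11/12, |U|=23/12
  updated: d(E,SU)=11, d(GY,SU)=8, d(IQ,SU)=35/4
4. join E+GY (d=17/2, Q=-85/2) ⇒ EGY; edges |E|=35/8, |GY|=33/8
  updated: d(EGY,IQ)=15/2, d(EGY,SU)=21/4
5. join EGY+IQ (d=15/2, Q=-43/2) ⇒ EGIQY; edges |EGY|=2, |IQ|=11/2
  updated: d(EGIQY,SU)=13/4
6. join EGIQY+SU (d=13/4) ⇒ EGIQSUY; edges |EGIQY|=13/8, |SU|=13/8
final tree: (((E:35/8,(G:17/8,Y:15/8):33/8):2,(I:18/5,Q:-3/5):11/2):13/8,(S:-11/12,U:23/12):13/8)
total length: 109/4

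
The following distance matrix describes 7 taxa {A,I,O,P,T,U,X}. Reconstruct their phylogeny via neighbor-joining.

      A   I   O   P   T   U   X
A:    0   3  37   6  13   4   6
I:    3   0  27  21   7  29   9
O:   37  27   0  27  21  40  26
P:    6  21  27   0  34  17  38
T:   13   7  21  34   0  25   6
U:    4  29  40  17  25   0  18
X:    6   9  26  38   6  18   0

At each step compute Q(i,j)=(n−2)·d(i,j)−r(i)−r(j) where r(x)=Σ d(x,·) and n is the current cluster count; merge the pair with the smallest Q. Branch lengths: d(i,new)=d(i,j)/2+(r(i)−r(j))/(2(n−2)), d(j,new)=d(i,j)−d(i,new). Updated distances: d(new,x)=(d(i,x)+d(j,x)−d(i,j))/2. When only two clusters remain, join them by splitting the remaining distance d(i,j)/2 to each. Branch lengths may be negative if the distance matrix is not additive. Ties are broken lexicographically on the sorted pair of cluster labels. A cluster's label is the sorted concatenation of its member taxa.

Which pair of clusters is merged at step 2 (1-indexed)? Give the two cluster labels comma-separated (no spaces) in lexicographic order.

iteration 1: select P,U (d=17, Q=-191); attach at lengths (19/2, 15/2); label the merged cluster PU
  updated: d(A,PU)=-7/2, d(I,PU)=33/2, d(O,PU)=25, d(PU,T)=21, d(PU,X)=39/2
iteration 2: select A,PU (d=-7/2, Q=-148); attach at lengths (-37/8, 9/8); label the merged cluster APU
  updated: d(APU,I)=23/2, d(APU,O)=131/4, d(APU,T)=75/4, d(APU,X)=29/2
iteration 3: select APU,I (d=23/2, Q=-195/2); attach at lengths (115/12, 23/12); label the merged cluster AIPU
  updated: d(AIPU,O)=193/8, d(AIPU,T)=57/8, d(AIPU,X)=6
iteration 4: select AIPU,X (d=6, Q=-253/4); attach at lengths (45/16, 51/16); label the merged cluster AIPUX
  updated: d(AIPUX,O)=353/16, d(AIPUX,T)=57/16
iteration 5: select AIPUX,O (d=353/16, Q=-373/8); attach at lengths (37/16, 79/4); label the merged cluster AIOPUX
  updated: d(AIOPUX,T)=5/4
iteration 6: select AIOPUX,T (d=5/4); attach at lengths (5/8, 5/8); label the merged cluster AIOPTUX
final tree: (((((A:-37/8,(P:19/2,U:15/2):9/8):115/12,I:23/12):45/16,X:51/16):37/16,O:79/4):5/8,T:5/8)
total length: 869/16

A,PU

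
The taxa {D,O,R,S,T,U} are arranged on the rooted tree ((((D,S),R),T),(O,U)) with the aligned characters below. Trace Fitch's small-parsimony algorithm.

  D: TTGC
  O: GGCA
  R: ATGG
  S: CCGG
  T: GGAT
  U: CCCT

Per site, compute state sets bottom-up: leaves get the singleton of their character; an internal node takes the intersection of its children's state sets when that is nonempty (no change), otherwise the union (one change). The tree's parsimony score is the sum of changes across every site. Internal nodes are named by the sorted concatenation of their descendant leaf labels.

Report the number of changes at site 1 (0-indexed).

3

DS@0: {T} ∪ {C} = {C,T} (union, +1)
DRS@0: {C,T} ∪ {A} = {A,C,T} (union, +1)
DRST@0: {A,C,T} ∪ {G} = {A,C,G,T} (union, +1)
OU@0: {G} ∪ {C} = {C,G} (union, +1)
DORSTU@0: {A,C,G,T} ∩ {C,G} = {C,G} (intersection, +0)
DS@1: {T} ∪ {C} = {C,T} (union, +1)
DRS@1: {C,T} ∩ {T} = {T} (intersection, +0)
DRST@1: {T} ∪ {G} = {G,T} (union, +1)
OU@1: {G} ∪ {C} = {C,G} (union, +1)
DORSTU@1: {G,T} ∩ {C,G} = {G} (intersection, +0)
DS@2: {G} ∩ {G} = {G} (intersection, +0)
DRS@2: {G} ∩ {G} = {G} (intersection, +0)
DRST@2: {G} ∪ {A} = {A,G} (union, +1)
OU@2: {C} ∩ {C} = {C} (intersection, +0)
DORSTU@2: {A,G} ∪ {C} = {A,C,G} (union, +1)
DS@3: {C} ∪ {G} = {C,G} (union, +1)
DRS@3: {C,G} ∩ {G} = {G} (intersection, +0)
DRST@3: {G} ∪ {T} = {G,T} (union, +1)
OU@3: {A} ∪ {T} = {A,T} (union, +1)
DORSTU@3: {G,T} ∩ {A,T} = {T} (intersection, +0)
per-site changes: [4, 3, 2, 3]; total = 12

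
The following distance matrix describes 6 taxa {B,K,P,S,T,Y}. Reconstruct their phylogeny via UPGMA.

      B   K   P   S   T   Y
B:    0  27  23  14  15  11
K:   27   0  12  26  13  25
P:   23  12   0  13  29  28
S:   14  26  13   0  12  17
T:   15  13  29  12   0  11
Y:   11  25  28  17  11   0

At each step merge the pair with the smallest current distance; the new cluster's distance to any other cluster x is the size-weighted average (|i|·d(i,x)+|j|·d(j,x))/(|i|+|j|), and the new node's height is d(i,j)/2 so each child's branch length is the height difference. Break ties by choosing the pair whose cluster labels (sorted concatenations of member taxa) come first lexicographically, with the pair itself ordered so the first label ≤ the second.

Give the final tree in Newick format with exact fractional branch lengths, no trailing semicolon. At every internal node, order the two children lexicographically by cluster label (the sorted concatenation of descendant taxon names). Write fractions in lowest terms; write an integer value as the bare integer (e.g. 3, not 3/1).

iteration 1: select B,Y (d=11); attach at lengths (11/2, 11/2); label the merged cluster BY
  updated: d(BY,K)=26, d(BY,P)=51/2, d(BY,S)=31/2, d(BY,T)=13
iteration 2: select K,P (d=12); attach at lengths (6, 6); label the merged cluster KP
  updated: d(BY,KP)=103/4, d(KP,S)=39/2, d(KP,T)=21
iteration 3: select S,T (d=12); attach at lengths (6, 6); label the merged cluster ST
  updated: d(BY,ST)=57/4, d(KP,ST)=81/4
iteration 4: select BY,ST (d=57/4); attach at lengths (13/8, 9/8); label the merged cluster BSTY
  updated: d(BSTY,KP)=23
iteration 5: select BSTY,KP (d=23); attach at lengths (35/8, 11/2); label the merged cluster BKPSTY
final tree: (((B:11/2,Y:11/2):13/8,(S:6,T:6):9/8):35/8,(K:6,P:6):11/2)
total length: 381/8

(((B:11/2,Y:11/2):13/8,(S:6,T:6):9/8):35/8,(K:6,P:6):11/2)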